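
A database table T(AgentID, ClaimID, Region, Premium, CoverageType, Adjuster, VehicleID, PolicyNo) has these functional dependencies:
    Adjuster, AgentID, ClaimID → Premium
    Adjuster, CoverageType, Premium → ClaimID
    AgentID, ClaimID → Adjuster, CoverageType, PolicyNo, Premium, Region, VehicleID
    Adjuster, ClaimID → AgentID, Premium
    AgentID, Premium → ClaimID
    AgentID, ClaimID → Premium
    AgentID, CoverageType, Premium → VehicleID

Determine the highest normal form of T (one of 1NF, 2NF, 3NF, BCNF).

BCNF

Candidate keys: {Adjuster, ClaimID}, {Adjuster, CoverageType, Premium}, {AgentID, ClaimID}, {AgentID, Premium}. Prime attributes: {Adjuster, AgentID, ClaimID, CoverageType, Premium}.
Every FD has a superkey on the left, so the relation is in BCNF.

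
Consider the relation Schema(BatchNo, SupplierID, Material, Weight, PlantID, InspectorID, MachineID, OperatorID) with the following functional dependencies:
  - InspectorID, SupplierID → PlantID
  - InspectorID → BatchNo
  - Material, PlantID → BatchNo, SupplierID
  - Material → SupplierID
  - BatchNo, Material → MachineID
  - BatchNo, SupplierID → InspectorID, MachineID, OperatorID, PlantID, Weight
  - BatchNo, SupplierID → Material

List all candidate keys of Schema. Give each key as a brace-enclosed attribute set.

{BatchNo, Material} is a candidate key since {BatchNo, Material}⁺ = {BatchNo, InspectorID, MachineID, Material, OperatorID, PlantID, SupplierID, Weight} covers every attribute.
{BatchNo, SupplierID} is a candidate key since {BatchNo, SupplierID}⁺ = {BatchNo, InspectorID, MachineID, Material, OperatorID, PlantID, SupplierID, Weight} covers every attribute.
{InspectorID, Material} is a candidate key since {InspectorID, Material}⁺ = {BatchNo, InspectorID, MachineID, Material, OperatorID, PlantID, SupplierID, Weight} covers every attribute.
{InspectorID, SupplierID} is a candidate key since {InspectorID, SupplierID}⁺ = {BatchNo, InspectorID, MachineID, Material, OperatorID, PlantID, SupplierID, Weight} covers every attribute.
{Material, PlantID} is a candidate key since {Material, PlantID}⁺ = {BatchNo, InspectorID, MachineID, Material, OperatorID, PlantID, SupplierID, Weight} covers every attribute.
These are minimal and exhaustive — every other superkey contains one of them.

{BatchNo, Material}, {BatchNo, SupplierID}, {InspectorID, Material}, {InspectorID, SupplierID}, {Material, PlantID}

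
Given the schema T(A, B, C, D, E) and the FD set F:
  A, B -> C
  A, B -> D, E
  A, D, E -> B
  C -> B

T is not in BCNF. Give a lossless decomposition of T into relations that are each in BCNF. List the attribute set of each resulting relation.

{A, C, D, E}; {B, C}

Candidate keys of the original relation: {A, B}, {A, C}, {A, D, E}.
In {A, B, C, D, E}, {C} is not a superkey ({C}⁺ restricted to this set is {B, C}), so split on C -> B into {B, C} and {A, C, D, E}.
{B, C} has no BCNF violation.
{A, C, D, E} has no BCNF violation.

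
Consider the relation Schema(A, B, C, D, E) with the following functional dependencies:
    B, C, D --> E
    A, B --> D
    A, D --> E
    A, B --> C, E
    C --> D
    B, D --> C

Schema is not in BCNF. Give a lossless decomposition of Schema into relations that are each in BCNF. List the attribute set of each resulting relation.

{A, B, C}; {B, C, E}; {C, D}

Candidate key of the original relation: {A, B}.
In {A, B, C, D, E}, {B, C, D} is not a superkey ({B, C, D}⁺ restricted to this set is {B, C, D, E}), so split on B, C, D --> E into {B, C, D, E} and {A, B, C, D}.
In {B, C, D, E}, {C} is not a superkey ({C}⁺ restricted to this set is {C, D}), so split on C --> D into {C, D} and {B, C, E}.
{C, D} has no BCNF violation.
{B, C, E} has no BCNF violation.
In {A, B, C, D}, {C} is not a superkey ({C}⁺ restricted to this set is {C, D}), so split on C --> D into {C, D} and {A, B, C}.
{C, D} has no BCNF violation.
{A, B, C} has no BCNF violation.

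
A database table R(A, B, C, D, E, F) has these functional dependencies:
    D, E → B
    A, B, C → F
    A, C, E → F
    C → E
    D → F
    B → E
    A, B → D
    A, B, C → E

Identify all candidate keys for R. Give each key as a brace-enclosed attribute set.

{A, B, C}, {A, C, D}

{A, C} never appear on the right of any FD, so every key must include all of them.
{A, B, C} is a candidate key since {A, B, C}⁺ = {A, B, C, D, E, F} covers every attribute.
{A, C, D} is a candidate key since {A, C, D}⁺ = {A, B, C, D, E, F} covers every attribute.
No proper subset of any of these is a key, and no other minimal superkey exists.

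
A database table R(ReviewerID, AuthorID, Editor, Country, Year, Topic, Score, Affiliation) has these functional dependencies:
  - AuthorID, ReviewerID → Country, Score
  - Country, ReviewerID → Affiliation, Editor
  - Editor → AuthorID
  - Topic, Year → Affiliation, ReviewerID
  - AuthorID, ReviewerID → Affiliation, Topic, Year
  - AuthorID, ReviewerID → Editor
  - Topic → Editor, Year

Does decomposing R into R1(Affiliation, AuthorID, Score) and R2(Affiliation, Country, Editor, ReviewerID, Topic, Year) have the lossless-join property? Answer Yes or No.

R1 ∩ R2 = {Affiliation}; its closure under F is {Affiliation}.
The closure covers neither R1 nor R2 entirely; the join is not lossless.

No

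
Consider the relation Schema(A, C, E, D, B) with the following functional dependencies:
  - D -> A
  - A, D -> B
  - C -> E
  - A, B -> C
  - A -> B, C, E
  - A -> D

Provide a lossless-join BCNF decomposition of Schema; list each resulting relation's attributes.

{A, B, C, D}; {C, E}

Candidate keys of the original relation: {A}, {D}.
In {A, B, C, D, E}, {C} is not a superkey ({C}⁺ restricted to this set is {C, E}), so split on C -> E into {C, E} and {A, B, C, D}.
{C, E} is in BCNF.
{A, B, C, D} is in BCNF.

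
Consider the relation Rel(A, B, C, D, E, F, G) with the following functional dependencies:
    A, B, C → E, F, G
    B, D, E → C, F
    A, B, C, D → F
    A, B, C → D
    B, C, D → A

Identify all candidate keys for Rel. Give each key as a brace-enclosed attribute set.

{A, B, C}, {B, C, D}, {B, D, E}

No FD produces {B}, so it must be in every candidate key.
{A, B, C} is a candidate key since {A, B, C}⁺ = {A, B, C, D, E, F, G} covers every attribute.
{B, C, D} is a candidate key since {B, C, D}⁺ = {A, B, C, D, E, F, G} covers every attribute.
{B, D, E} is a candidate key since {B, D, E}⁺ = {A, B, C, D, E, F, G} covers every attribute.
These are minimal and exhaustive — every other superkey contains one of them.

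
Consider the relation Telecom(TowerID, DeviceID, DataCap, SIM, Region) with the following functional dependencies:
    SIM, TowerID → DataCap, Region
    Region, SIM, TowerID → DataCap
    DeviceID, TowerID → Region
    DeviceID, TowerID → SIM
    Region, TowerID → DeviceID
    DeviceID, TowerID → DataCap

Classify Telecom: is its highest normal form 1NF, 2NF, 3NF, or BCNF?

Candidate keys: {DeviceID, TowerID}, {Region, TowerID}, {SIM, TowerID}. Prime attributes: {DeviceID, Region, SIM, TowerID}.
Every FD has a superkey on the left, so the relation is in BCNF.

BCNF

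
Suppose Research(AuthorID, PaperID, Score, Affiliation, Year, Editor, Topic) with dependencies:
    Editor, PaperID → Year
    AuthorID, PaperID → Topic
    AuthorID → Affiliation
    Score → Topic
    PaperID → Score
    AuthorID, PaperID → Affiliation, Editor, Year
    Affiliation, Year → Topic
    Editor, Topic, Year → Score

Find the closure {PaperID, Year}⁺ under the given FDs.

Start with {PaperID, Year}.
PaperID → Score applies; add {Score} → now {PaperID, Score, Year}.
Score → Topic applies; add {Topic} → now {PaperID, Score, Topic, Year}.
No further FD applies.

{PaperID, Score, Topic, Year}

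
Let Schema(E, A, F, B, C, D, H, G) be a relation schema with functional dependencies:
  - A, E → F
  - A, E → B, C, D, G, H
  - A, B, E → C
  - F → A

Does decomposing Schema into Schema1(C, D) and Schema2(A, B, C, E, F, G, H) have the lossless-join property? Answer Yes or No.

No

Common attributes: {C}; their closure is {C}.
Schema1 ⊄ {C} and Schema2 ⊄ {C}, so the split is lossy.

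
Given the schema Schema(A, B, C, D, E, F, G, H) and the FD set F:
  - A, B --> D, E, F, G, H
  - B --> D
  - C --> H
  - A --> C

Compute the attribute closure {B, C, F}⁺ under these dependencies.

{B, C, D, F, H}

Start with {B, C, F}.
B --> D applies; add {D} → now {B, C, D, F}.
C --> H applies; add {H} → now {B, C, D, F, H}.
No further FD applies.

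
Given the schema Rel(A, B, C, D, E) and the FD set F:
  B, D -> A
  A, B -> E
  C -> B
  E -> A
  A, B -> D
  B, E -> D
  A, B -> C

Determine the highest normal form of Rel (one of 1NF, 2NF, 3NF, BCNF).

Candidate keys: {A, B}, {A, C}, {B, D}, {B, E}, {C, D}, {C, E}. Prime attributes: {A, B, C, D, E}.
For C -> B we have {C}⁺ = {B, C}; {C} is not a superkey, so BCNF fails.
Since {B} ⊆ prime attributes and every other non-superkey FD also has a prime right side, the schema is in 3NF.

3NF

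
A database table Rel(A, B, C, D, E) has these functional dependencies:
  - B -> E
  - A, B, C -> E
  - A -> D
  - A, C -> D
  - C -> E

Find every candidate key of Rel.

No FD produces {A, B, C}, so they must be in every candidate key.
{A, B, C} is a candidate key since {A, B, C}⁺ = {A, B, C, D, E} covers every attribute.
No smaller or unrelated set reaches every attribute, so there are no other keys.

{A, B, C}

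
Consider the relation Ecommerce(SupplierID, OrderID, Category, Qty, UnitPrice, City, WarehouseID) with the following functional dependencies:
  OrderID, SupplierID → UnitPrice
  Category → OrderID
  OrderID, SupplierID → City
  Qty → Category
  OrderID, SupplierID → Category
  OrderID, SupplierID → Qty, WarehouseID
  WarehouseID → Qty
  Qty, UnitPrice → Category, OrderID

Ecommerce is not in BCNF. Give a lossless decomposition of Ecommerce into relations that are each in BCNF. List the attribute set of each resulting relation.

Candidate keys of the original relation: {Category, SupplierID}, {OrderID, SupplierID}, {Qty, SupplierID}, {SupplierID, WarehouseID}.
In {Category, City, OrderID, Qty, SupplierID, UnitPrice, WarehouseID}, {Category} is not a superkey ({Category}⁺ restricted to this set is {Category, OrderID}), so split on Category → OrderID into {Category, OrderID} and {Category, City, Qty, SupplierID, UnitPrice, WarehouseID}.
{Category, OrderID} is in BCNF.
In {Category, City, Qty, SupplierID, UnitPrice, WarehouseID}, {Qty} is not a superkey ({Qty}⁺ restricted to this set is {Category, Qty}), so split on Qty → Category into {Category, Qty} and {City, Qty, SupplierID, UnitPrice, WarehouseID}.
{Category, Qty} is in BCNF.
In {City, Qty, SupplierID, UnitPrice, WarehouseID}, {WarehouseID} is not a superkey ({WarehouseID}⁺ restricted to this set is {Qty, WarehouseID}), so split on WarehouseID → Qty into {Qty, WarehouseID} and {City, SupplierID, UnitPrice, WarehouseID}.
{Qty, WarehouseID} is in BCNF.
{City, SupplierID, UnitPrice, WarehouseID} is in BCNF.

{Category, OrderID}; {Category, Qty}; {City, SupplierID, UnitPrice, WarehouseID}; {Qty, WarehouseID}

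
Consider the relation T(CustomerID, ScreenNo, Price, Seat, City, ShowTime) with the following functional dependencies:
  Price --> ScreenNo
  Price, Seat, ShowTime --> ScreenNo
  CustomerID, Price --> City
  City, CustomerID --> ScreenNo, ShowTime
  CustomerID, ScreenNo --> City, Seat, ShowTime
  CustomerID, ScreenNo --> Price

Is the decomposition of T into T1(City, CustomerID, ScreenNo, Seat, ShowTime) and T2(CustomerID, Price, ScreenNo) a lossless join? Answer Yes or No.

T1 ∩ T2 = {CustomerID, ScreenNo}; its closure under F is {City, CustomerID, Price, ScreenNo, Seat, ShowTime}.
Since T1 ⊆ {City, CustomerID, Price, ScreenNo, Seat, ShowTime}, the intersection is a superkey of T1; the decomposition is lossless.

Yes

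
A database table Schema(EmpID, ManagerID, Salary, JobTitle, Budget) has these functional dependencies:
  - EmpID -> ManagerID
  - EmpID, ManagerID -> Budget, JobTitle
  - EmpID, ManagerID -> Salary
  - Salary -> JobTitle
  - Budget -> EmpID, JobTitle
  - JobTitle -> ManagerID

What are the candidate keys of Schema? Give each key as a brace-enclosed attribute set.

{Budget}⁺ = {Budget, EmpID, JobTitle, ManagerID, Salary}, which is every attribute, so {Budget} is a candidate key.
{EmpID}⁺ = {Budget, EmpID, JobTitle, ManagerID, Salary}, which is every attribute, so {EmpID} is a candidate key.
No proper subset of any of these is a key, and no other minimal superkey exists.

{Budget}, {EmpID}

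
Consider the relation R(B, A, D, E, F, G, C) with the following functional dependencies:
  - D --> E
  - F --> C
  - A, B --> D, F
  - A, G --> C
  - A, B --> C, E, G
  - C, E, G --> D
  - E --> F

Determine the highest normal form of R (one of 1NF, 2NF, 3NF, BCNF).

Candidate key: {A, B}. Prime attributes: {A, B}.
D --> E: {D}⁺ = {C, D, E, F}, which is not all of the attributes, so the left side is not a superkey — BCNF is violated.
D --> E has non-prime {E} on the right and a non-superkey on the left, so 3NF fails.
No non-prime attribute depends on a proper subset of any candidate key, so 2NF holds.

2NF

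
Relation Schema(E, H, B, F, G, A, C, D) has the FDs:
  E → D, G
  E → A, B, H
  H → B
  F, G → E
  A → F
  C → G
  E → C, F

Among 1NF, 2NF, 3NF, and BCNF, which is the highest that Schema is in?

Candidate keys: {A, C}, {A, G}, {C, F}, {E}, {F, G}. Prime attributes: {A, C, E, F, G}.
H → B: {H}⁺ = {B, H}, which is not all of the attributes, so the left side is not a superkey — BCNF is violated.
H → B determines the non-prime attribute {B} from a non-superkey — 3NF is violated.
Checking every proper subset of each key, none determines a non-prime attribute — 2NF is satisfied.

2NF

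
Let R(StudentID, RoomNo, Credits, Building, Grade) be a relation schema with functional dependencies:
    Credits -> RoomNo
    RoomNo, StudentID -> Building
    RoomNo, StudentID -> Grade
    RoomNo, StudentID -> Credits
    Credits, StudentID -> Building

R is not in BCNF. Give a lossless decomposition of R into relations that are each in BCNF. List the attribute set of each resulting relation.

Candidate keys of the original relation: {Credits, StudentID}, {RoomNo, StudentID}.
Within {Building, Credits, Grade, RoomNo, StudentID}: {Credits}⁺ ∩ {Building, Credits, Grade, RoomNo, StudentID} = {Credits, RoomNo}, not the whole set, so Credits -> RoomNo violates BCNF; decompose into {Credits, RoomNo} and {Building, Credits, Grade, StudentID}.
{Credits, RoomNo} is in BCNF.
{Building, Credits, Grade, StudentID} is in BCNF.

{Building, Credits, Grade, StudentID}; {Credits, RoomNo}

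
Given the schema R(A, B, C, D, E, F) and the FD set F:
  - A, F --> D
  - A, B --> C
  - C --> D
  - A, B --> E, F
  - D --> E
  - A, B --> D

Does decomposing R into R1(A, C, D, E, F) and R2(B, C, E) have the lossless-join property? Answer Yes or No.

Common attributes: {C, E}; their closure is {C, D, E}.
Neither R1 nor R2 is contained in that closure, so the decomposition is lossy.

No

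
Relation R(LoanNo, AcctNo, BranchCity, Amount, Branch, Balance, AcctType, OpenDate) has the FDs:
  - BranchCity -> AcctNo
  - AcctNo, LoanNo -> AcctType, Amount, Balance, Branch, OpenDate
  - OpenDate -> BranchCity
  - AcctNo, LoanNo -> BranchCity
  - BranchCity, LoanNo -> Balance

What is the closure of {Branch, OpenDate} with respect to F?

{AcctNo, Branch, BranchCity, OpenDate}

Start with {Branch, OpenDate}.
OpenDate -> BranchCity applies; add {BranchCity} → now {Branch, BranchCity, OpenDate}.
BranchCity -> AcctNo applies; add {AcctNo} → now {AcctNo, Branch, BranchCity, OpenDate}.
No further FD applies.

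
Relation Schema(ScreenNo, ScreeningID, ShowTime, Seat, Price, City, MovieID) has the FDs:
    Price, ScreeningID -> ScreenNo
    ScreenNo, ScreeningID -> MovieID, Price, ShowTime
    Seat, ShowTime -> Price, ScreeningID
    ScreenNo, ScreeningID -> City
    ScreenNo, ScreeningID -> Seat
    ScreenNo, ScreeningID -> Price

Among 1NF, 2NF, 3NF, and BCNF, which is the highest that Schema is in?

BCNF

Candidate keys: {Price, ScreeningID}, {ScreenNo, ScreeningID}, {Seat, ShowTime}. Prime attributes: {Price, ScreenNo, ScreeningID, Seat, ShowTime}.
Each dependency's left side is a superkey — BCNF holds.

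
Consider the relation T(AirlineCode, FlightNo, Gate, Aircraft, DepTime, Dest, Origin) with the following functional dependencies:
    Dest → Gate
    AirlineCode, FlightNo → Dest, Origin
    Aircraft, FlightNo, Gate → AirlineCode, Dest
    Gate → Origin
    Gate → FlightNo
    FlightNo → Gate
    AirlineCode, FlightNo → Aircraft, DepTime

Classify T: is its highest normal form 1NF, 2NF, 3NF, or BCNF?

Candidate keys: {Aircraft, Dest}, {Aircraft, FlightNo}, {Aircraft, Gate}, {AirlineCode, Dest}, {AirlineCode, FlightNo}, {AirlineCode, Gate}. Prime attributes: {Aircraft, AirlineCode, Dest, FlightNo, Gate}.
For Dest → Gate we have {Dest}⁺ = {Dest, FlightNo, Gate, Origin}; {Dest} is not a superkey, so BCNF fails.
Because {Origin} is non-prime and the left side of Gate → Origin is not a superkey, the relation is not in 3NF.
Since {Dest} ⊂ {Aircraft, Dest} and {Dest}⁺ ⊇ {Origin} with {Origin} non-prime, there is a partial dependency; 2NF fails.

1NF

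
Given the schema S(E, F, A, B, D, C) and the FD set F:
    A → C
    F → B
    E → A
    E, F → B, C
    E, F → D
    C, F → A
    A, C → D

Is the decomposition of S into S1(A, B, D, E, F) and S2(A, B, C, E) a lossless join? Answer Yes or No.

The shared attributes are {A, B, E} and {A, B, E}⁺ = {A, B, C, D, E}.
Since S2 ⊆ {A, B, C, D, E}, the intersection is a superkey of S2; the decomposition is lossless.

Yes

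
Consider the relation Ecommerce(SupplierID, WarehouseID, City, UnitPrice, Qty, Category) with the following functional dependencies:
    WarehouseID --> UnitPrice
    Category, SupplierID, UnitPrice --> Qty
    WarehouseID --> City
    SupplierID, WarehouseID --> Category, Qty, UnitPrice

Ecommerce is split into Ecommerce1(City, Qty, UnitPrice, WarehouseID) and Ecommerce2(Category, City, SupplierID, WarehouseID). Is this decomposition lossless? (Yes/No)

The shared attributes are {City, WarehouseID} and {City, WarehouseID}⁺ = {City, UnitPrice, WarehouseID}.
The closure covers neither Ecommerce1 nor Ecommerce2 entirely; the join is not lossless.

No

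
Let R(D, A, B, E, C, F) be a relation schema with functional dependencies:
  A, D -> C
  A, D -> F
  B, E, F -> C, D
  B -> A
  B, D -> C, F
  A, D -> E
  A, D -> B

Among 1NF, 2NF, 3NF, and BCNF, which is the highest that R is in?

3NF

Candidate keys: {A, D}, {B, D}, {B, E, F}. Prime attributes: {A, B, D, E, F}.
B -> A: {B}⁺ = {A, B}, which is not all of the attributes, so the left side is not a superkey — BCNF is violated.
Its right-hand attributes {A} are all prime, as are those of every other non-superkey FD — the relation is in 3NF.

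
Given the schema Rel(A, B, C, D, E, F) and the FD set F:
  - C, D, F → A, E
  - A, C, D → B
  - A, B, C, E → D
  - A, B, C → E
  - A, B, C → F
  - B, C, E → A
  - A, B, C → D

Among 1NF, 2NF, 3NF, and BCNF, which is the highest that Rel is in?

Candidate keys: {A, B, C}, {A, C, D}, {B, C, E}, {C, D, F}. Prime attributes: {A, B, C, D, E, F}.
The left-hand side of every FD is a superkey, so BCNF is satisfied.

BCNF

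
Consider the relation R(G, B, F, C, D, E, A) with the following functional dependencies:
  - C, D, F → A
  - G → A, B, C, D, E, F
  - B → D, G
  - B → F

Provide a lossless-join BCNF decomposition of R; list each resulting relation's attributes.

{A, C, D, F}; {B, C, D, E, F, G}

Candidate keys of the original relation: {B}, {G}.
Within {A, B, C, D, E, F, G}: {C, D, F}⁺ ∩ {A, B, C, D, E, F, G} = {A, C, D, F}, not the whole set, so C, D, F → A violates BCNF; decompose into {A, C, D, F} and {B, C, D, E, F, G}.
{A, C, D, F}: every determinant is a superkey — BCNF.
{B, C, D, E, F, G}: every determinant is a superkey — BCNF.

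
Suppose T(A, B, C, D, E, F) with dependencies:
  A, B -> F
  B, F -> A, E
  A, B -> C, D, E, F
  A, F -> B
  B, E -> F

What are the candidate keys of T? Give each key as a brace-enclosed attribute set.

{A, B}, {A, F}, {B, E}, {B, F}

{A, B}⁺ = {A, B, C, D, E, F}, which is every attribute, so {A, B} is a candidate key.
{A, F}⁺ = {A, B, C, D, E, F}, which is every attribute, so {A, F} is a candidate key.
{B, E}⁺ = {A, B, C, D, E, F}, which is every attribute, so {B, E} is a candidate key.
{B, F}⁺ = {A, B, C, D, E, F}, which is every attribute, so {B, F} is a candidate key.
These are minimal and exhaustive — every other superkey contains one of them.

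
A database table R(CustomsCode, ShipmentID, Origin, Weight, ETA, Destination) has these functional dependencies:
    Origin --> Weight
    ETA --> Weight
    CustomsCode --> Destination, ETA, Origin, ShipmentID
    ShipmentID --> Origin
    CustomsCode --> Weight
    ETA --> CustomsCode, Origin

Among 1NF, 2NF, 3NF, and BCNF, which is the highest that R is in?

Candidate keys: {CustomsCode}, {ETA}. Prime attributes: {CustomsCode, ETA}.
Origin --> Weight breaks BCNF: {Origin}⁺ = {Origin, Weight}, so {Origin} is not a superkey.
Because {Weight} is non-prime and the left side of Origin --> Weight is not a superkey, the relation is not in 3NF.
Every candidate key is a single attribute, so no partial dependency is possible; 2NF holds.

2NF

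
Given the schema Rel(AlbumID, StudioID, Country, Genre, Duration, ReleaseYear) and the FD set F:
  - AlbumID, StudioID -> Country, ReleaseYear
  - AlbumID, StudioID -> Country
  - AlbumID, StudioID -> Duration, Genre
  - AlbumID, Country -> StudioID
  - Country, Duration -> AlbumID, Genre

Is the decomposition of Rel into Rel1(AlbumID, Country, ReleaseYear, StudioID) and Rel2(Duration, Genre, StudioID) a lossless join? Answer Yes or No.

Rel1 ∩ Rel2 = {StudioID}; its closure under F is {StudioID}.
The closure covers neither Rel1 nor Rel2 entirely; the join is not lossless.

No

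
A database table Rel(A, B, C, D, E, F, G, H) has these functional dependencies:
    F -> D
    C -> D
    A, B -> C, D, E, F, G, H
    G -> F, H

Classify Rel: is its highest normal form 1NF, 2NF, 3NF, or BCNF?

Candidate key: {A, B}. Prime attributes: {A, B}.
F -> D breaks BCNF: {F}⁺ = {D, F}, so {F} is not a superkey.
Because {D} is non-prime and the left side of F -> D is not a superkey, the relation is not in 3NF.
No non-prime attribute depends on a proper subset of any candidate key, so 2NF holds.

2NF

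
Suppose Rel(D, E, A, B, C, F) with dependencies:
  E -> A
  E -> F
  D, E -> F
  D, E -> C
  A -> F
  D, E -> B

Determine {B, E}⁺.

Start with {B, E}.
E -> A applies; add {A} → now {A, B, E}.
E -> F applies; add {F} → now {A, B, E, F}.
No further FD applies.

{A, B, E, F}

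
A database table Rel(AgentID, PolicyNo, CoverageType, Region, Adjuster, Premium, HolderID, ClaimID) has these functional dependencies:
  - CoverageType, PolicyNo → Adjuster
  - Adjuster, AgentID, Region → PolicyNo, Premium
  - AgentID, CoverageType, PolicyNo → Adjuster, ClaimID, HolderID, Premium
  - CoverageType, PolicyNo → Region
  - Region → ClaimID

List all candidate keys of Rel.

Attributes never on any right-hand side: {AgentID, CoverageType} — every candidate key must contain all of them.
{AgentID, CoverageType, PolicyNo}⁺ = {Adjuster, AgentID, ClaimID, CoverageType, HolderID, PolicyNo, Premium, Region} — all of the relation — so {AgentID, CoverageType, PolicyNo} is a candidate key.
{Adjuster, AgentID, CoverageType, Region}⁺ = {Adjuster, AgentID, ClaimID, CoverageType, HolderID, PolicyNo, Premium, Region} — all of the relation — so {Adjuster, AgentID, CoverageType, Region} is a candidate key.
Any other superkey properly contains one of these, so there are no further candidate keys.

{Adjuster, AgentID, CoverageType, Region}, {AgentID, CoverageType, PolicyNo}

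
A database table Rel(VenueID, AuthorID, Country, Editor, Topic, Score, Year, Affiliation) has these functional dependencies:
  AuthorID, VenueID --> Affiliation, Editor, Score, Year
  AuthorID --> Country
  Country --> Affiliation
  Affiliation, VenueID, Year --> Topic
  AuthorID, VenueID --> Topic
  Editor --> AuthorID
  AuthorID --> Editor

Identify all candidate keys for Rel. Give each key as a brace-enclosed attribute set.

{AuthorID, VenueID}, {Editor, VenueID}

No FD produces {VenueID}, so it must be in every candidate key.
{AuthorID, VenueID}⁺ = {Affiliation, AuthorID, Country, Editor, Score, Topic, VenueID, Year}, which is every attribute, so {AuthorID, VenueID} is a candidate key.
{Editor, VenueID}⁺ = {Affiliation, AuthorID, Country, Editor, Score, Topic, VenueID, Year}, which is every attribute, so {Editor, VenueID} is a candidate key.
These are minimal and exhaustive — every other superkey contains one of them.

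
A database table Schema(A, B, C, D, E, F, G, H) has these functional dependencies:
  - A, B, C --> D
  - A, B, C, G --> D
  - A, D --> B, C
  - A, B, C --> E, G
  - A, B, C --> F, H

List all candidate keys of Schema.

{A, B, C}, {A, D}

{A} never appears on the right of any FD, so every key must include it.
{A, D} is a candidate key since {A, D}⁺ = {A, B, C, D, E, F, G, H} covers every attribute.
{A, B, C} is a candidate key since {A, B, C}⁺ = {A, B, C, D, E, F, G, H} covers every attribute.
No proper subset of any of these is a key, and no other minimal superkey exists.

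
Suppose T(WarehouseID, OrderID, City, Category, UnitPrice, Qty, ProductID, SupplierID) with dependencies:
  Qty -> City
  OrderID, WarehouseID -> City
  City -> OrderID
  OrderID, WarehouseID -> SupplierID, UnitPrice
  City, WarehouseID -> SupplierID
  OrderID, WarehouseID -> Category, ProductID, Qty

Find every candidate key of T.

{WarehouseID} never appears on the right of any FD, so every key must include it.
{City, WarehouseID}⁺ = {Category, City, OrderID, ProductID, Qty, SupplierID, UnitPrice, WarehouseID}, which is every attribute, so {City, WarehouseID} is a candidate key.
{OrderID, WarehouseID}⁺ = {Category, City, OrderID, ProductID, Qty, SupplierID, UnitPrice, WarehouseID}, which is every attribute, so {OrderID, WarehouseID} is a candidate key.
{Qty, WarehouseID}⁺ = {Category, City, OrderID, ProductID, Qty, SupplierID, UnitPrice, WarehouseID}, which is every attribute, so {Qty, WarehouseID} is a candidate key.
Any other superkey properly contains one of these, so there are no further candidate keys.

{City, WarehouseID}, {OrderID, WarehouseID}, {Qty, WarehouseID}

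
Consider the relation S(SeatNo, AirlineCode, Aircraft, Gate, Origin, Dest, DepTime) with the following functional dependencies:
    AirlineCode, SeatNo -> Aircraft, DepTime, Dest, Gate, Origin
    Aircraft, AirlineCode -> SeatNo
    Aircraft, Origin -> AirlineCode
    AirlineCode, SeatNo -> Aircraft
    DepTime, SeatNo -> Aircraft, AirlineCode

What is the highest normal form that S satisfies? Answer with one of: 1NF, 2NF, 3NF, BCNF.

BCNF

Candidate keys: {Aircraft, AirlineCode}, {Aircraft, Origin}, {AirlineCode, SeatNo}, {DepTime, SeatNo}. Prime attributes: {Aircraft, AirlineCode, DepTime, Origin, SeatNo}.
The left-hand side of every FD is a superkey, so BCNF is satisfied.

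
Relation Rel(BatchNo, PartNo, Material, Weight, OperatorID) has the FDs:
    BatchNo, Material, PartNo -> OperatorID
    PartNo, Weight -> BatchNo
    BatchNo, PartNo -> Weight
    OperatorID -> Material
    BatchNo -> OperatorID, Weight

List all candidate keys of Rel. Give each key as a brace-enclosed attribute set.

{BatchNo, PartNo}, {PartNo, Weight}

No FD produces {PartNo}, so it must be in every candidate key.
Closure of {BatchNo, PartNo} is {BatchNo, Material, OperatorID, PartNo, Weight}, the whole schema; {BatchNo, PartNo} is a candidate key.
Closure of {PartNo, Weight} is {BatchNo, Material, OperatorID, PartNo, Weight}, the whole schema; {PartNo, Weight} is a candidate key.
No proper subset of any of these is a key, and no other minimal superkey exists.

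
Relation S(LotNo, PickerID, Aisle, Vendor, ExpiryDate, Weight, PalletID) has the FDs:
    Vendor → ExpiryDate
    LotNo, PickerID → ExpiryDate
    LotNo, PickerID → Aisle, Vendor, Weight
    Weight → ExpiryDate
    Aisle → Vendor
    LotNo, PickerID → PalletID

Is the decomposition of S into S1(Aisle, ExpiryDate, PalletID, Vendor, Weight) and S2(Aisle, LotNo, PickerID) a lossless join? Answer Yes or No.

No

Common attributes: {Aisle}; their closure is {Aisle, ExpiryDate, Vendor}.
S1 ⊄ {Aisle, ExpiryDate, Vendor} and S2 ⊄ {Aisle, ExpiryDate, Vendor}, so the split is lossy.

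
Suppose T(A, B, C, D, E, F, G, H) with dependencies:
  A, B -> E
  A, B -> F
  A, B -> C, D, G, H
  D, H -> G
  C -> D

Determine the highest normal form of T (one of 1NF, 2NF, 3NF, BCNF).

Candidate key: {A, B}. Prime attributes: {A, B}.
For D, H -> G we have {D, H}⁺ = {D, G, H}; {D, H} is not a superkey, so BCNF fails.
Because {G} is non-prime and the left side of D, H -> G is not a superkey, the relation is not in 3NF.
No proper subset of a key has a non-prime attribute in its closure, so there is no partial dependency; 2NF holds.

2NF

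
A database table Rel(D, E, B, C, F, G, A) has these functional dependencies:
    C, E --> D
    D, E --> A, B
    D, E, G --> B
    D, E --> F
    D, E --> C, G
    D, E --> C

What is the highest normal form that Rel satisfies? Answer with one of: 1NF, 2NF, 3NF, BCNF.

Candidate keys: {C, E}, {D, E}. Prime attributes: {C, D, E}.
The left-hand side of every FD is a superkey, so BCNF is satisfied.

BCNF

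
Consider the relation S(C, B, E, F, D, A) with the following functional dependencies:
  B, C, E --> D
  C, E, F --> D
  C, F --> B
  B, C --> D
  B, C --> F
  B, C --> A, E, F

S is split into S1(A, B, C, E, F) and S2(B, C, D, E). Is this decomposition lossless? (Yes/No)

Yes

The shared attributes are {B, C, E} and {B, C, E}⁺ = {A, B, C, D, E, F}.
This includes all of S1, so the common attributes are a superkey of S1 — the join is lossless.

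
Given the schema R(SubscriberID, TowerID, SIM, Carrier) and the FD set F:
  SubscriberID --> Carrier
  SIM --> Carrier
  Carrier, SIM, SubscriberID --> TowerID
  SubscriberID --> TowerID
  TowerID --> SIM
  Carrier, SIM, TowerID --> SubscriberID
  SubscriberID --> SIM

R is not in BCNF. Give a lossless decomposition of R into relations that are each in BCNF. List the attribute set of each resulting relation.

Candidate keys of the original relation: {SubscriberID}, {TowerID}.
Within {Carrier, SIM, SubscriberID, TowerID}: {SIM}⁺ ∩ {Carrier, SIM, SubscriberID, TowerID} = {Carrier, SIM}, not the whole set, so SIM --> Carrier violates BCNF; decompose into {Carrier, SIM} and {SIM, SubscriberID, TowerID}.
{Carrier, SIM}: every determinant is a superkey — BCNF.
{SIM, SubscriberID, TowerID}: every determinant is a superkey — BCNF.

{Carrier, SIM}; {SIM, SubscriberID, TowerID}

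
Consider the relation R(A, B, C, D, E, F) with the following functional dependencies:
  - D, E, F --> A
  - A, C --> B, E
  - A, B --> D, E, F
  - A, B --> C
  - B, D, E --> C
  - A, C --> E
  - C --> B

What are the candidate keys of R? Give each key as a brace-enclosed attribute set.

{A, B}, {A, C}, {B, D, E, F}, {C, D, E, F}

Closure of {A, B} is {A, B, C, D, E, F}, the whole schema; {A, B} is a candidate key.
Closure of {A, C} is {A, B, C, D, E, F}, the whole schema; {A, C} is a candidate key.
Closure of {B, D, E, F} is {A, B, C, D, E, F}, the whole schema; {B, D, E, F} is a candidate key.
Closure of {C, D, E, F} is {A, B, C, D, E, F}, the whole schema; {C, D, E, F} is a candidate key.
Any other superkey properly contains one of these, so there are no further candidate keys.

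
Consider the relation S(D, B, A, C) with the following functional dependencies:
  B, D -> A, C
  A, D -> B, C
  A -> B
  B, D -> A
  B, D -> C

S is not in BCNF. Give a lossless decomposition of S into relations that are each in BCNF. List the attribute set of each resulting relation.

{A, B}; {A, C, D}

Candidate keys of the original relation: {A, D}, {B, D}.
In {A, B, C, D}, {A} is not a superkey ({A}⁺ restricted to this set is {A, B}), so split on A -> B into {A, B} and {A, C, D}.
{A, B} is in BCNF.
{A, C, D} is in BCNF.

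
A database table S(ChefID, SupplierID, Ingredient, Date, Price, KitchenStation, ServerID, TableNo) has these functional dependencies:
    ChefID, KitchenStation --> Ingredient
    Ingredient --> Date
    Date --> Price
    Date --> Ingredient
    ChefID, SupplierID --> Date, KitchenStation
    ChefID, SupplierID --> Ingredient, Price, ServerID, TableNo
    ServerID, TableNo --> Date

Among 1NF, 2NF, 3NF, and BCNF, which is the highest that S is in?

Candidate key: {ChefID, SupplierID}. Prime attributes: {ChefID, SupplierID}.
ChefID, KitchenStation --> Ingredient: {ChefID, KitchenStation}⁺ = {ChefID, Date, Ingredient, KitchenStation, Price}, which is not all of the attributes, so the left side is not a superkey — BCNF is violated.
ChefID, KitchenStation --> Ingredient has non-prime {Ingredient} on the right and a non-superkey on the left, so 3NF fails.
Checking every proper subset of each key, none determines a non-prime attribute — 2NF is satisfied.

2NF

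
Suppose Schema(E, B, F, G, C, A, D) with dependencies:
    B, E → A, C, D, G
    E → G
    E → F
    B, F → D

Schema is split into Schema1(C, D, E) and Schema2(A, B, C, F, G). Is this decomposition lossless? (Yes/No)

Common attributes: {C}; their closure is {C}.
Schema1 ⊄ {C} and Schema2 ⊄ {C}, so the split is lossy.

No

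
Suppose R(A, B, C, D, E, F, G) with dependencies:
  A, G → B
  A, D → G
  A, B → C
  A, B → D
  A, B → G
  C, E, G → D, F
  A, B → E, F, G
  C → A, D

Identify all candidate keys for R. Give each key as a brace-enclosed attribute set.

{A, B}, {A, D}, {A, G}, {C}

{C}⁺ = {A, B, C, D, E, F, G}, which is every attribute, so {C} is a candidate key.
{A, B}⁺ = {A, B, C, D, E, F, G}, which is every attribute, so {A, B} is a candidate key.
{A, D}⁺ = {A, B, C, D, E, F, G}, which is every attribute, so {A, D} is a candidate key.
{A, G}⁺ = {A, B, C, D, E, F, G}, which is every attribute, so {A, G} is a candidate key.
These are minimal and exhaustive — every other superkey contains one of them.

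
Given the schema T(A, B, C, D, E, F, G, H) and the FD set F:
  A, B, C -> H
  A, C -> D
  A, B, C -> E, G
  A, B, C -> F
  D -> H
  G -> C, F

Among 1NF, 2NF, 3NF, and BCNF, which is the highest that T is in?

1NF

Candidate keys: {A, B, C}, {A, B, G}. Prime attributes: {A, B, C, G}.
A, C -> D breaks BCNF: {A, C}⁺ = {A, C, D, H}, so {A, C} is not a superkey.
Because {D} is non-prime and the left side of A, C -> D is not a superkey, the relation is not in 3NF.
{A, C} is a proper subset of the key {A, B, C}, and {A, C}⁺ contains the non-prime attributes {D, H} — a partial dependency, so 2NF is violated.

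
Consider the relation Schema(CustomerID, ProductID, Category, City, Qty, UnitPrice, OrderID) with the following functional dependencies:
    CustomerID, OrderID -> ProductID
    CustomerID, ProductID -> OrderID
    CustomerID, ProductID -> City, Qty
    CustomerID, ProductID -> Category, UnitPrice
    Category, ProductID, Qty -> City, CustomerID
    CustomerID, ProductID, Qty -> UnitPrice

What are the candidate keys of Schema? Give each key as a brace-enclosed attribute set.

{CustomerID, OrderID} is a candidate key since {CustomerID, OrderID}⁺ = {Category, City, CustomerID, OrderID, ProductID, Qty, UnitPrice} covers every attribute.
{CustomerID, ProductID} is a candidate key since {CustomerID, ProductID}⁺ = {Category, City, CustomerID, OrderID, ProductID, Qty, UnitPrice} covers every attribute.
{Category, ProductID, Qty} is a candidate key since {Category, ProductID, Qty}⁺ = {Category, City, CustomerID, OrderID, ProductID, Qty, UnitPrice} covers every attribute.
Any other superkey properly contains one of these, so there are no further candidate keys.

{Category, ProductID, Qty}, {CustomerID, OrderID}, {CustomerID, ProductID}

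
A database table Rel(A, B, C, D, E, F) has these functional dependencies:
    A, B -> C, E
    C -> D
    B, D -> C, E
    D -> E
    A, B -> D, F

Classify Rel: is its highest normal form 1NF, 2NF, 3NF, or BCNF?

2NF

Candidate key: {A, B}. Prime attributes: {A, B}.
C -> D: {C}⁺ = {C, D, E}, which is not all of the attributes, so the left side is not a superkey — BCNF is violated.
Because {D} is non-prime and the left side of C -> D is not a superkey, the relation is not in 3NF.
No non-prime attribute depends on a proper subset of any candidate key, so 2NF holds.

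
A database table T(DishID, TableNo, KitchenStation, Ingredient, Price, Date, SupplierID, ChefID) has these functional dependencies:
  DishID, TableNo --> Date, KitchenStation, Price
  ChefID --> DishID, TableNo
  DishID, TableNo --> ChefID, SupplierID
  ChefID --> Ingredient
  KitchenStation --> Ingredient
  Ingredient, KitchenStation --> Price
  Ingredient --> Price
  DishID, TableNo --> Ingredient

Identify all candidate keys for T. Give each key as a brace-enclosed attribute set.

{ChefID}, {DishID, TableNo}

Closure of {ChefID} is {ChefID, Date, DishID, Ingredient, KitchenStation, Price, SupplierID, TableNo}, the whole schema; {ChefID} is a candidate key.
Closure of {DishID, TableNo} is {ChefID, Date, DishID, Ingredient, KitchenStation, Price, SupplierID, TableNo}, the whole schema; {DishID, TableNo} is a candidate key.
These are minimal and exhaustive — every other superkey contains one of them.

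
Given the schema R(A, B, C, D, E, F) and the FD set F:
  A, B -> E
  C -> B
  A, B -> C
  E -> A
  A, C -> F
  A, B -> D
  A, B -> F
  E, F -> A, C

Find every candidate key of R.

Closure of {A, B} is {A, B, C, D, E, F}, the whole schema; {A, B} is a candidate key.
Closure of {A, C} is {A, B, C, D, E, F}, the whole schema; {A, C} is a candidate key.
Closure of {B, E} is {A, B, C, D, E, F}, the whole schema; {B, E} is a candidate key.
Closure of {C, E} is {A, B, C, D, E, F}, the whole schema; {C, E} is a candidate key.
Closure of {E, F} is {A, B, C, D, E, F}, the whole schema; {E, F} is a candidate key.
No proper subset of any of these is a key, and no other minimal superkey exists.

{A, B}, {A, C}, {B, E}, {C, E}, {E, F}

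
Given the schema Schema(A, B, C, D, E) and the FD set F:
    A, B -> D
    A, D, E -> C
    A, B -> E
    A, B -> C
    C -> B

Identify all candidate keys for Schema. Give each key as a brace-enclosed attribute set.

{A, B}, {A, C}, {A, D, E}

{A} never appears on the right of any FD, so every key must include it.
{A, B}⁺ = {A, B, C, D, E}, which is every attribute, so {A, B} is a candidate key.
{A, C}⁺ = {A, B, C, D, E}, which is every attribute, so {A, C} is a candidate key.
{A, D, E}⁺ = {A, B, C, D, E}, which is every attribute, so {A, D, E} is a candidate key.
Any other superkey properly contains one of these, so there are no further candidate keys.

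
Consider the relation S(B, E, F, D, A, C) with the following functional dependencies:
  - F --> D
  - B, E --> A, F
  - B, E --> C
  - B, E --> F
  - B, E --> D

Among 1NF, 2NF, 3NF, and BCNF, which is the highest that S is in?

2NF

Candidate key: {B, E}. Prime attributes: {B, E}.
F --> D breaks BCNF: {F}⁺ = {D, F}, so {F} is not a superkey.
F --> D has non-prime {D} on the right and a non-superkey on the left, so 3NF fails.
Checking every proper subset of each key, none determines a non-prime attribute — 2NF is satisfied.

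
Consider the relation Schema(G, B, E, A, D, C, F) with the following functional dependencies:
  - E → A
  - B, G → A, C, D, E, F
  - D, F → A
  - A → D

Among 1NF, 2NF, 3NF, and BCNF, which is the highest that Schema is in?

Candidate key: {B, G}. Prime attributes: {B, G}.
E → A: {E}⁺ = {A, D, E}, which is not all of the attributes, so the left side is not a superkey — BCNF is violated.
E → A has non-prime {A} on the right and a non-superkey on the left, so 3NF fails.
No non-prime attribute depends on a proper subset of any candidate key, so 2NF holds.

2NF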